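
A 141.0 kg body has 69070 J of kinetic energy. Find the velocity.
v = √(2·KE/m) = √(2·69070/141.0) = 31.3 m/s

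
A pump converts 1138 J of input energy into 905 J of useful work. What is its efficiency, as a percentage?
η = W_out/W_in = 905/1138 = 79.53%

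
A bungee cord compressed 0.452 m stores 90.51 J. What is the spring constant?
k = 2·PE/x² = 2·90.51/(0.452)² = 886.0 N/m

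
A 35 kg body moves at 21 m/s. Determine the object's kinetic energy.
KE = ½mv² = ½(35)(21)² = 7717.5 J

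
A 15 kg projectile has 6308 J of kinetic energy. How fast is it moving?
v = √(2·KE/m) = √(2·6308/15) = 29.0 m/s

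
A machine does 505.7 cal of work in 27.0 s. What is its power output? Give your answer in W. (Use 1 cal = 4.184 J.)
Convert to SI: W = 2115.85 J, t = 27.0 s
P = W/t = 2115.85/27.0 = 78.36 W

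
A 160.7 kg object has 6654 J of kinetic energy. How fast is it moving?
v = √(2·KE/m) = √(2·6654/160.7) = 9.1 m/s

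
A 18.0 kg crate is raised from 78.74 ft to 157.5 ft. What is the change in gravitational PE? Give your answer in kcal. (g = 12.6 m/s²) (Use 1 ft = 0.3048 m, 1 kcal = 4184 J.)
Convert to SI: m = 18.0 kg, Δh = 24.006 m
ΔPE = mgΔh = (18.0)(12.6)(24.006) = 5444.57 J = 1.301 kcal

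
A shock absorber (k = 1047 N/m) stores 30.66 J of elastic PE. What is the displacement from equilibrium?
x = √(2·PE/k) = √(2·30.66/1047) = 0.242 m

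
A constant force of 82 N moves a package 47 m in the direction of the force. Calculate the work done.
W = F·d = (82)(47) = 3854 J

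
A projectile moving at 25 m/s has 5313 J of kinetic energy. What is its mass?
m = 2·KE/v² = 2·5313/(25)² = 17.0 kg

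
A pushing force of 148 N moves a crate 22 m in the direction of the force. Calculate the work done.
W = F·d = (148)(22) = 3256 J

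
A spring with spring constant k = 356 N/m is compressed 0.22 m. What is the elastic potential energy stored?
PE = ½kx² = ½(356)(0.22)² = 8.615 J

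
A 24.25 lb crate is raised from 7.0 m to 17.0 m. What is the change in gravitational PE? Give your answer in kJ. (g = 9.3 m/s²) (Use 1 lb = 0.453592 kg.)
Convert to SI: m = 10.9996 kg, Δh = 10.0 m
ΔPE = mgΔh = (10.9996)(9.3)(10.0) = 1022.96 J = 1.023 kJ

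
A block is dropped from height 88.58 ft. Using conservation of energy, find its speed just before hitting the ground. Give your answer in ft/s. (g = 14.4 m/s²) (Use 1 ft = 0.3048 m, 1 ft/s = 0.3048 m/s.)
Convert to SI: h = 26.9992 m
mgh = ½mv² ⇒ v = √(2gh) = √(2·14.4·26.9992) = 27.8851 m/s = 91.49 ft/s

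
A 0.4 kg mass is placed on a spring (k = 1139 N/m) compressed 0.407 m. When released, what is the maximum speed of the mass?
½kx² = ½mv² ⇒ v = x√(k/m) = (0.407)√(1139/0.4) = 21.72 m/s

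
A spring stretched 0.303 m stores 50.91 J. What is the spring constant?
k = 2·PE/x² = 2·50.91/(0.303)² = 1109 N/m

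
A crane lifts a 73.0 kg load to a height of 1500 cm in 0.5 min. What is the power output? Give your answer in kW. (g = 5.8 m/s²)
Convert to SI: m = 73.0 kg, h = 15.0 m, t = 30.0 s
P = mgh/t = (73.0)(5.8)(15.0)/30.0 = 211.7 W = 0.2117 kW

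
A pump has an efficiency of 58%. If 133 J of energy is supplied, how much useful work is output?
W_out = η·W_in = 0.58·133 = 77.14 J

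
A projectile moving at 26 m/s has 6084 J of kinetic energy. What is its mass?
m = 2·KE/v² = 2·6084/(26)² = 18.0 kg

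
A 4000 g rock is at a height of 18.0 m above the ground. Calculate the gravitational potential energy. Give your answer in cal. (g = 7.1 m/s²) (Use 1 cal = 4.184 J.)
Convert to SI: m = 4.0 kg, h = 18.0 m
PE = mgh = (4.0)(7.1)(18.0) = 511.2 J = 122.2 cal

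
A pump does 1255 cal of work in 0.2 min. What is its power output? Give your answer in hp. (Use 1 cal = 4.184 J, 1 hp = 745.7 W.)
Convert to SI: W = 5250.92 J, t = 12.0 s
P = W/t = 5250.92/12.0 = 437.577 W = 0.5868 hp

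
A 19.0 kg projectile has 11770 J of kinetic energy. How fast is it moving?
v = √(2·KE/m) = √(2·11770/19.0) = 35.2 m/s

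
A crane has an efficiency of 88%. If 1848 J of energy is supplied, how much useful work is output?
W_out = η·W_in = 0.88·1848 = 1626.24 J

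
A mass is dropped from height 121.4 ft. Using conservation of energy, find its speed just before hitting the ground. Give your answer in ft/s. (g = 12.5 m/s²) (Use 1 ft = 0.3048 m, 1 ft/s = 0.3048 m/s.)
Convert to SI: h = 37.0027 m
mgh = ½mv² ⇒ v = √(2gh) = √(2·12.5·37.0027) = 30.4149 m/s = 99.79 ft/s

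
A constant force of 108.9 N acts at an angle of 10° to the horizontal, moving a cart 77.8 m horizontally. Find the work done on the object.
W = F·d·cosθ = (108.9)(77.8)cos(10°) = 8344 J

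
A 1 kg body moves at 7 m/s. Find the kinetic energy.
KE = ½mv² = ½(1)(7)² = 24.5 J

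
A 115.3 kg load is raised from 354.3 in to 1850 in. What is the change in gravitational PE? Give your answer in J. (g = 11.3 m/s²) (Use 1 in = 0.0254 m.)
Convert to SI: m = 115.3 kg, Δh = 37.9908 m
ΔPE = mgΔh = (115.3)(11.3)(37.9908) = 49500 J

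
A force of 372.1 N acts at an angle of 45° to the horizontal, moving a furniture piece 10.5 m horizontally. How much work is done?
W = F·d·cosθ = (372.1)(10.5)cos(45°) = 2763 J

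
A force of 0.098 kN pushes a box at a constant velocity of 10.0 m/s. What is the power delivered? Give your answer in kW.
Convert to SI: F = 98.0 N, v = 10.0 m/s
P = Fv = (98.0)(10.0) = 980.0 W = 0.98 kW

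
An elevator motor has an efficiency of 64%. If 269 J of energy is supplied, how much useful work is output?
W_out = η·W_in = 0.64·269 = 172.16 J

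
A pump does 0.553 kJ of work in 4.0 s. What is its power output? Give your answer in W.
Convert to SI: W = 553.0 J, t = 4.0 s
P = W/t = 553.0/4.0 = 138.3 W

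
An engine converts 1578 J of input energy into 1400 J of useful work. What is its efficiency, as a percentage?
η = W_out/W_in = 1400/1578 = 88.72%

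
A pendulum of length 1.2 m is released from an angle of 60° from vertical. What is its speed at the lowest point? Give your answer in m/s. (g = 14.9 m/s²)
h = L(1 − cosθ) = 1.2(1 − cos60°) = 0.6 m
v = √(2gh) = √(2·14.9·0.6) = 4.228 m/s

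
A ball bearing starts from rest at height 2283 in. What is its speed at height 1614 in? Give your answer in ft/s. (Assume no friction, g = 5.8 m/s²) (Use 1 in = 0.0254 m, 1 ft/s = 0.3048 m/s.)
Convert to SI: h₁−h₂ = 16.9926 m
mgh₁ = mgh₂ + ½mv² ⇒ v = √(2g(h₁−h₂)) = √(2·5.8·16.9926) = 14.0397 m/s = 46.06 ft/s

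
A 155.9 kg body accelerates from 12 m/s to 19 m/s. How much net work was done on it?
W = ΔKE = ½m(v₂² − v₁²) = ½(155.9)(19² − 12²) = 16915.15 J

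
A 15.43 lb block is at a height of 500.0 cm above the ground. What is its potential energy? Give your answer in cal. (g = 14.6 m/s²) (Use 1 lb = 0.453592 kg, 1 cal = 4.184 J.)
Convert to SI: m = 6.99892 kg, h = 5.0 m
PE = mgh = (6.99892)(14.6)(5.0) = 510.921 J = 122.1 cal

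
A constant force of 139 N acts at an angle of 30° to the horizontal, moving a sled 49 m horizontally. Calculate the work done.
W = F·d·cosθ = (139)(49)cos(30°) = 5898 J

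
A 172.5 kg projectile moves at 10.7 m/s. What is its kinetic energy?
KE = ½mv² = ½(172.5)(10.7)² = 9875 J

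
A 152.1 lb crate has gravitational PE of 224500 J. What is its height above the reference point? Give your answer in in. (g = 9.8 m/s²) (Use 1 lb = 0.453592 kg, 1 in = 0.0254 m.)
Convert to SI: m = 68.9913 kg, PE = 224500 J
h = PE/(mg) = 224500/(68.9913·9.8) = 332.044 m = 13070 in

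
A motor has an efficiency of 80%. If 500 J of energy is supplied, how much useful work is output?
W_out = η·W_in = 0.8·500 = 400.0 J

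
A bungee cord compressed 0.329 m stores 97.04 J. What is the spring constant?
k = 2·PE/x² = 2·97.04/(0.329)² = 1793 N/m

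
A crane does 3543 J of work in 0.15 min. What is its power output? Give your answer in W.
Convert to SI: W = 3543.0 J, t = 9.0 s
P = W/t = 3543.0/9.0 = 393.7 W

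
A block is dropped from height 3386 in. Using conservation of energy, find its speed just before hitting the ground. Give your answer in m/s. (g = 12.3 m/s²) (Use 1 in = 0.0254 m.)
Convert to SI: h = 86.0044 m
mgh = ½mv² ⇒ v = √(2gh) = √(2·12.3·86.0044) = 46.0 m/s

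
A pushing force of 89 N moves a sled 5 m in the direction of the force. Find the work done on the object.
W = F·d = (89)(5) = 445.0 J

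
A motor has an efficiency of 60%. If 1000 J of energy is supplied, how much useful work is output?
W_out = η·W_in = 0.6·1000 = 600.0 J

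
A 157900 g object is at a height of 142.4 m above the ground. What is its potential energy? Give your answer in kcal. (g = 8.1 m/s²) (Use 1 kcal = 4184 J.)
Convert to SI: m = 157.9 kg, h = 142.4 m
PE = mgh = (157.9)(8.1)(142.4) = 182128 J = 43.53 kcal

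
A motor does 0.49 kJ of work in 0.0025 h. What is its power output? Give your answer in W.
Convert to SI: W = 490.0 J, t = 9.0 s
P = W/t = 490.0/9.0 = 54.44 W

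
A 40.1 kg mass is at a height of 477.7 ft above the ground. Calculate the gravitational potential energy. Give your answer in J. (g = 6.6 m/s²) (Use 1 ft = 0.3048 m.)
Convert to SI: m = 40.1 kg, h = 145.603 m
PE = mgh = (40.1)(6.6)(145.603) = 38540 J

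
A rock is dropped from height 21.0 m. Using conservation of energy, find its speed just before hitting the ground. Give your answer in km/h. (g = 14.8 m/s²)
mgh = ½mv² ⇒ v = √(2gh) = √(2·14.8·21.0) = 24.9319 m/s = 89.75 km/h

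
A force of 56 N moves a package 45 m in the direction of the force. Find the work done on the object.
W = F·d = (56)(45) = 2520 J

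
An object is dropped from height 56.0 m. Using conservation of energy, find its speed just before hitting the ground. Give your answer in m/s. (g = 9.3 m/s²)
mgh = ½mv² ⇒ v = √(2gh) = √(2·9.3·56.0) = 32.27 m/s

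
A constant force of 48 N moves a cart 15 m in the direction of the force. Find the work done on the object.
W = F·d = (48)(15) = 720.0 J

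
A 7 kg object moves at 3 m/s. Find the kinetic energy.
KE = ½mv² = ½(7)(3)² = 31.5 J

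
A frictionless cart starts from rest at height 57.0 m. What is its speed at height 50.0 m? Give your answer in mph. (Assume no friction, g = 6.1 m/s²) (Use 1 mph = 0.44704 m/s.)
mgh₁ = mgh₂ + ½mv² ⇒ v = √(2g(h₁−h₂)) = √(2·6.1·7.0) = 9.24121 m/s = 20.67 mph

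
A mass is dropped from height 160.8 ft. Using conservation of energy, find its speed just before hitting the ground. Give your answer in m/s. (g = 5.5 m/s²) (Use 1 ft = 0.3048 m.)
Convert to SI: h = 49.0118 m
mgh = ½mv² ⇒ v = √(2gh) = √(2·5.5·49.0118) = 23.22 m/s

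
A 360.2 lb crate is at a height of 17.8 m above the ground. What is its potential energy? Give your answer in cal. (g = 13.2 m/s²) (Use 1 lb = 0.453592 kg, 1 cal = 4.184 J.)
Convert to SI: m = 163.384 kg, h = 17.8 m
PE = mgh = (163.384)(13.2)(17.8) = 38388.7 J = 9175 cal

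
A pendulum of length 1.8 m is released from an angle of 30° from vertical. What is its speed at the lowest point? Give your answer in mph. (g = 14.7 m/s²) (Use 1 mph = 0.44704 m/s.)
h = L(1 − cosθ) = 1.8(1 − cos30°) = 0.241154 m
v = √(2gh) = √(2·14.7·0.241154) = 2.66269 m/s = 5.956 mph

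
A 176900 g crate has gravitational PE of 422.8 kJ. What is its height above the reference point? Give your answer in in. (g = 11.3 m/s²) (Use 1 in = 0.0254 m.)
Convert to SI: m = 176.9 kg, PE = 422800 J
h = PE/(mg) = 422800/(176.9·11.3) = 211.509 m = 8327 in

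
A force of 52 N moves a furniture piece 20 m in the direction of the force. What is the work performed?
W = F·d = (52)(20) = 1040 J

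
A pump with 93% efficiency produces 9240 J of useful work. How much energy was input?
W_in = W_out/η = 9240/0.93 = 9935 J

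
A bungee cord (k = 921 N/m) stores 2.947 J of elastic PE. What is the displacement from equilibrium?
x = √(2·PE/k) = √(2·2.947/921) = 0.08 m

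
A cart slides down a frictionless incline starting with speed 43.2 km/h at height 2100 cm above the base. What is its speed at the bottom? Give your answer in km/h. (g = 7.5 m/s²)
Convert to SI: v₀ = 12.0 m/s, h = 21.0 m
½mv₀² + mgh = ½mv² ⇒ v = √(v₀² + 2gh) = √(12.0² + 2·7.5·21.0) = 21.4243 m/s = 77.13 km/h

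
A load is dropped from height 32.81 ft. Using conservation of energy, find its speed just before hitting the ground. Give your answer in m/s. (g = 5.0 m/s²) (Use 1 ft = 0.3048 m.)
Convert to SI: h = 10.0005 m
mgh = ½mv² ⇒ v = √(2gh) = √(2·5.0·10.0005) = 10.0 m/s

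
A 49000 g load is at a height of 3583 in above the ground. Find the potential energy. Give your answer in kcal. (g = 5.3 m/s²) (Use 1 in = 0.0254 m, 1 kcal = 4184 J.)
Convert to SI: m = 49.0 kg, h = 91.0082 m
PE = mgh = (49.0)(5.3)(91.0082) = 23634.8 J = 5.649 kcal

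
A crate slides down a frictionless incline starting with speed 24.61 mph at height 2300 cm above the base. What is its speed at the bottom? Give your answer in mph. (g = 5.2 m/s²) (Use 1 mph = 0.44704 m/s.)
Convert to SI: v₀ = 11.0017 m/s, h = 23.0 m
½mv₀² + mgh = ½mv² ⇒ v = √(v₀² + 2gh) = √(11.0017² + 2·5.2·23.0) = 18.9799 m/s = 42.46 mph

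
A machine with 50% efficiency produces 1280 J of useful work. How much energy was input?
W_in = W_out/η = 1280/0.5 = 2560 J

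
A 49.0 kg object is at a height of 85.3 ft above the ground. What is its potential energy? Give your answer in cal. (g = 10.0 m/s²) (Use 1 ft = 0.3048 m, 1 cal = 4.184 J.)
Convert to SI: m = 49.0 kg, h = 25.9994 m
PE = mgh = (49.0)(10.0)(25.9994) = 12739.7 J = 3045 cal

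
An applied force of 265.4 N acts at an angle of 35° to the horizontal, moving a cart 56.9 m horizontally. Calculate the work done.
W = F·d·cosθ = (265.4)(56.9)cos(35°) = 12370 J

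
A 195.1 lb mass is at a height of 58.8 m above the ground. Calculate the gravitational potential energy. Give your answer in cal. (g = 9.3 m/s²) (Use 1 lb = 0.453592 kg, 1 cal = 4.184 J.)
Convert to SI: m = 88.4958 kg, h = 58.8 m
PE = mgh = (88.4958)(9.3)(58.8) = 48393.0 J = 11570 cal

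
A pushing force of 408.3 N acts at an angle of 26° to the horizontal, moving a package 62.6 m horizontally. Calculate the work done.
W = F·d·cosθ = (408.3)(62.6)cos(26°) = 22970 J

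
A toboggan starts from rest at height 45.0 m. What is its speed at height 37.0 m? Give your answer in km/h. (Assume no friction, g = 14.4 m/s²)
mgh₁ = mgh₂ + ½mv² ⇒ v = √(2g(h₁−h₂)) = √(2·14.4·8.0) = 15.1789 m/s = 54.64 km/h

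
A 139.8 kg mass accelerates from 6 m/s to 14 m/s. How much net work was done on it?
W = ΔKE = ½m(v₂² − v₁²) = ½(139.8)(14² − 6²) = 11184.0 J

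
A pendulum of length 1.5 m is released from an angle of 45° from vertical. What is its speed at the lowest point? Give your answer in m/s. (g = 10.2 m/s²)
h = L(1 − cosθ) = 1.5(1 − cos45°) = 0.43934 m
v = √(2gh) = √(2·10.2·0.43934) = 2.994 m/s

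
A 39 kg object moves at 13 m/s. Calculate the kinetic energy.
KE = ½mv² = ½(39)(13)² = 3295.5 J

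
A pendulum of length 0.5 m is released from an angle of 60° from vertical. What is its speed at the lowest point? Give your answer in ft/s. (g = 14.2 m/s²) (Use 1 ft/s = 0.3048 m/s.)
h = L(1 − cosθ) = 0.5(1 − cos60°) = 0.25 m
v = √(2gh) = √(2·14.2·0.25) = 2.66458 m/s = 8.742 ft/s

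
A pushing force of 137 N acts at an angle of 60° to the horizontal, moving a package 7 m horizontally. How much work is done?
W = F·d·cosθ = (137)(7)cos(60°) = 479.5 J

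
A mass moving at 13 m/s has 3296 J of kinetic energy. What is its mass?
m = 2·KE/v² = 2·3296/(13)² = 39.01 kg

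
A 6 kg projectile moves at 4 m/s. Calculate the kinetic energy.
KE = ½mv² = ½(6)(4)² = 48.0 J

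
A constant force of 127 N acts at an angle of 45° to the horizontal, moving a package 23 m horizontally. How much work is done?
W = F·d·cosθ = (127)(23)cos(45°) = 2065 J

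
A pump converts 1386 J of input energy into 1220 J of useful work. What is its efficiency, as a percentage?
η = W_out/W_in = 1220/1386 = 88.02%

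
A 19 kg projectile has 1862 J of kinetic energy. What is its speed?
v = √(2·KE/m) = √(2·1862/19) = 14.0 m/s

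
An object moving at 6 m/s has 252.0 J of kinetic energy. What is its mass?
m = 2·KE/v² = 2·252.0/(6)² = 14.0 kg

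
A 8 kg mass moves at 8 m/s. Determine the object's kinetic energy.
KE = ½mv² = ½(8)(8)² = 256.0 J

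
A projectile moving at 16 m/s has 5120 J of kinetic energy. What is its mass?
m = 2·KE/v² = 2·5120/(16)² = 40.0 kg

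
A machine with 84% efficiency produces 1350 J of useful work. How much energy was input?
W_in = W_out/η = 1350/0.84 = 1607 J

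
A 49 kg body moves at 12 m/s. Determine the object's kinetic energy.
KE = ½mv² = ½(49)(12)² = 3528.0 J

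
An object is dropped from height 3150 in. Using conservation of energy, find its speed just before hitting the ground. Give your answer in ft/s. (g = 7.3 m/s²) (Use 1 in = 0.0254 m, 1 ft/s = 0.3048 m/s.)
Convert to SI: h = 80.01 m
mgh = ½mv² ⇒ v = √(2gh) = √(2·7.3·80.01) = 34.1782 m/s = 112.1 ft/s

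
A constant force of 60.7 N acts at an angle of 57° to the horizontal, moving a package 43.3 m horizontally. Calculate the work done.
W = F·d·cosθ = (60.7)(43.3)cos(57°) = 1431 J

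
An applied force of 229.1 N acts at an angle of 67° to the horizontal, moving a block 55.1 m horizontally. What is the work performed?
W = F·d·cosθ = (229.1)(55.1)cos(67°) = 4932 J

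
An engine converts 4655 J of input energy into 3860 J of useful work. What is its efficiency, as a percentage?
η = W_out/W_in = 3860/4655 = 82.92%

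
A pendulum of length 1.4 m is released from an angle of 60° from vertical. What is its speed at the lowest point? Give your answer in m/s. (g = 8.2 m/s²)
h = L(1 − cosθ) = 1.4(1 − cos60°) = 0.7 m
v = √(2gh) = √(2·8.2·0.7) = 3.388 m/s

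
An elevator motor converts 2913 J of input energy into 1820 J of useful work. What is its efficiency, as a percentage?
η = W_out/W_in = 1820/2913 = 62.48%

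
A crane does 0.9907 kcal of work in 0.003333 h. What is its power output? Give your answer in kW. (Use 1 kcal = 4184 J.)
Convert to SI: W = 4145.09 J, t = 11.9988 s
P = W/t = 4145.09/11.9988 = 345.459 W = 0.3455 kW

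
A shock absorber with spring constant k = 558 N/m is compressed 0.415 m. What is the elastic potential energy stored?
PE = ½kx² = ½(558)(0.415)² = 48.05 J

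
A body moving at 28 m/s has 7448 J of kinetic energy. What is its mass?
m = 2·KE/v² = 2·7448/(28)² = 19.0 kg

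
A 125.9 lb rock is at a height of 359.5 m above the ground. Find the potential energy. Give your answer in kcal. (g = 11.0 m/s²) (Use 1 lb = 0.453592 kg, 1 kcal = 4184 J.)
Convert to SI: m = 57.1072 kg, h = 359.5 m
PE = mgh = (57.1072)(11.0)(359.5) = 225831 J = 53.97 kcal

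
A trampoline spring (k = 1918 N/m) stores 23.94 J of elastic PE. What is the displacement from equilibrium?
x = √(2·PE/k) = √(2·23.94/1918) = 0.158 m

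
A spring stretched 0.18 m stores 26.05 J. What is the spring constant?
k = 2·PE/x² = 2·26.05/(0.18)² = 1608 N/m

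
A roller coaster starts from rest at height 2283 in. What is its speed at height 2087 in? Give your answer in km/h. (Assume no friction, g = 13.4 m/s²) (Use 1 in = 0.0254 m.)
Convert to SI: h₁−h₂ = 4.9784 m
mgh₁ = mgh₂ + ½mv² ⇒ v = √(2g(h₁−h₂)) = √(2·13.4·4.9784) = 11.5508 m/s = 41.58 km/h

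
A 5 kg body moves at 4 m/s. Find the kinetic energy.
KE = ½mv² = ½(5)(4)² = 40.0 J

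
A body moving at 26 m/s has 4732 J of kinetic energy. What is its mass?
m = 2·KE/v² = 2·4732/(26)² = 14.0 kg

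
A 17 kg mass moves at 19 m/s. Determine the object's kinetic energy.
KE = ½mv² = ½(17)(19)² = 3068.5 J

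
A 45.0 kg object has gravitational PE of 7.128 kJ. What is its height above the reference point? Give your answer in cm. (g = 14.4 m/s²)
Convert to SI: m = 45.0 kg, PE = 7128.0 J
h = PE/(mg) = 7128.0/(45.0·14.4) = 11.0 m = 1100 cm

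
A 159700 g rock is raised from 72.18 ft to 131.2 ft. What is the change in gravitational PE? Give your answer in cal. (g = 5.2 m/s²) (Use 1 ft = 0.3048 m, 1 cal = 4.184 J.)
Convert to SI: m = 159.7 kg, Δh = 17.9893 m
ΔPE = mgΔh = (159.7)(5.2)(17.9893) = 14939.0 J = 3571 cal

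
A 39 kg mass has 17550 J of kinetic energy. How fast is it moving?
v = √(2·KE/m) = √(2·17550/39) = 30.0 m/s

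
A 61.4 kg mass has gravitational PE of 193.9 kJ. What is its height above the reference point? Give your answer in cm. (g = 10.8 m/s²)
Convert to SI: m = 61.4 kg, PE = 193900 J
h = PE/(mg) = 193900/(61.4·10.8) = 292.406 m = 29240 cm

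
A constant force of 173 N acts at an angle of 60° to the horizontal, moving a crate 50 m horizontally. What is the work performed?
W = F·d·cosθ = (173)(50)cos(60°) = 4325 J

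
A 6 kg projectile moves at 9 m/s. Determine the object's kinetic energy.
KE = ½mv² = ½(6)(9)² = 243.0 J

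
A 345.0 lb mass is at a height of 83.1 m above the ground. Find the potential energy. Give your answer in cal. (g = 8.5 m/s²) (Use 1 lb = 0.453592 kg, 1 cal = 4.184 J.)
Convert to SI: m = 156.489 kg, h = 83.1 m
PE = mgh = (156.489)(8.5)(83.1) = 110536 J = 26420 cal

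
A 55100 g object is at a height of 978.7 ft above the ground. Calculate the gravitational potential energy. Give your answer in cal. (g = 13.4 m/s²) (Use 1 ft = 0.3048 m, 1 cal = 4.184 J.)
Convert to SI: m = 55.1 kg, h = 298.308 m
PE = mgh = (55.1)(13.4)(298.308) = 220253 J = 52640 cal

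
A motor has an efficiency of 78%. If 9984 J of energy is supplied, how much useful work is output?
W_out = η·W_in = 0.78·9984 = 7787.52 J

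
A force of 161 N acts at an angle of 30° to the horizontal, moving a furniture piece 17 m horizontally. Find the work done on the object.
W = F·d·cosθ = (161)(17)cos(30°) = 2370 J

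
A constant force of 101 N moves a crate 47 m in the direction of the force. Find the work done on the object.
W = F·d = (101)(47) = 4747 J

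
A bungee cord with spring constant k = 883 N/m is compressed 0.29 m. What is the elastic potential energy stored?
PE = ½kx² = ½(883)(0.29)² = 37.13 J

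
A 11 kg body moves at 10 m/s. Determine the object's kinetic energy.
KE = ½mv² = ½(11)(10)² = 550.0 J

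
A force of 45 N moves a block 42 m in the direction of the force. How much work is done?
W = F·d = (45)(42) = 1890 J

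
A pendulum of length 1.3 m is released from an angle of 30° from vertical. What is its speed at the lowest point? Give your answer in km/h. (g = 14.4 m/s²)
h = L(1 − cosθ) = 1.3(1 − cos30°) = 0.174167 m
v = √(2gh) = √(2·14.4·0.174167) = 2.23964 m/s = 8.063 km/h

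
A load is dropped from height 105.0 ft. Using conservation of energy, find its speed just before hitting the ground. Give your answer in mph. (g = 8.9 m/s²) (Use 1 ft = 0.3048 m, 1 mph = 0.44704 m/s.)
Convert to SI: h = 32.004 m
mgh = ½mv² ⇒ v = √(2gh) = √(2·8.9·32.004) = 23.8678 m/s = 53.39 mph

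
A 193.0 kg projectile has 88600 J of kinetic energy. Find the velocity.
v = √(2·KE/m) = √(2·88600/193.0) = 30.3 m/s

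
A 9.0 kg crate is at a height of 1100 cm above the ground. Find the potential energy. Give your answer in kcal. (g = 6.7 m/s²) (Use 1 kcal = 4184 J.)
Convert to SI: m = 9.0 kg, h = 11.0 m
PE = mgh = (9.0)(6.7)(11.0) = 663.3 J = 0.1585 kcal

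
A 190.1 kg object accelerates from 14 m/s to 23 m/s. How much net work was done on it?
W = ΔKE = ½m(v₂² − v₁²) = ½(190.1)(23² − 14²) = 31651.65 J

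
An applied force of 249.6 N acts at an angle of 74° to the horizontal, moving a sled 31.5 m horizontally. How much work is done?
W = F·d·cosθ = (249.6)(31.5)cos(74°) = 2167 J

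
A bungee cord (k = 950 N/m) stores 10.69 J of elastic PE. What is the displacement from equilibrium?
x = √(2·PE/k) = √(2·10.69/950) = 0.15 m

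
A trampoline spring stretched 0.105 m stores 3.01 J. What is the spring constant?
k = 2·PE/x² = 2·3.01/(0.105)² = 546.0 N/m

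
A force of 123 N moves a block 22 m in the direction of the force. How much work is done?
W = F·d = (123)(22) = 2706 J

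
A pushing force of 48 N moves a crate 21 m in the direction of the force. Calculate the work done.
W = F·d = (48)(21) = 1008 J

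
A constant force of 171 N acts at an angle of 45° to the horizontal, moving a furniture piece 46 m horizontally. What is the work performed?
W = F·d·cosθ = (171)(46)cos(45°) = 5562 J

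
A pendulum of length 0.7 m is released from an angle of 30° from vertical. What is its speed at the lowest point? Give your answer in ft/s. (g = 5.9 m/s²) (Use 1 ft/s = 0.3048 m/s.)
h = L(1 − cosθ) = 0.7(1 − cos30°) = 0.0937822 m
v = √(2gh) = √(2·5.9·0.0937822) = 1.05196 m/s = 3.451 ft/s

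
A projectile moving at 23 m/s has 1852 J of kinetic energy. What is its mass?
m = 2·KE/v² = 2·1852/(23)² = 7.002 kg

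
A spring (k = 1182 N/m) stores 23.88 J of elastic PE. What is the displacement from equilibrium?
x = √(2·PE/k) = √(2·23.88/1182) = 0.201 m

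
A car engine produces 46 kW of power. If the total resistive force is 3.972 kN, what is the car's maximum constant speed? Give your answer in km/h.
Convert to SI: F = 3972.0 N
P = Fv ⇒ v = P/F = 46000 W/3972.0 N = 11.5811 m/s = 41.69 km/h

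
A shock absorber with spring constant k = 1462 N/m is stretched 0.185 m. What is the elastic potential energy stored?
PE = ½kx² = ½(1462)(0.185)² = 25.02 J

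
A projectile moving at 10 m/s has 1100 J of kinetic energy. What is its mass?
m = 2·KE/v² = 2·1100/(10)² = 22.0 kg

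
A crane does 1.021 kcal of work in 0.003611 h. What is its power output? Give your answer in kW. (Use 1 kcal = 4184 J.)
Convert to SI: W = 4271.86 J, t = 12.9996 s
P = W/t = 4271.86/12.9996 = 328.615 W = 0.3286 kW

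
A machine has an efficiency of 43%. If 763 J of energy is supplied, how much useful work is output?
W_out = η·W_in = 0.43·763 = 328.09 J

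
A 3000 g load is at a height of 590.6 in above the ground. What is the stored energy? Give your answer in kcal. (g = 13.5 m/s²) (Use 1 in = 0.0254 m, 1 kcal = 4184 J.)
Convert to SI: m = 3.0 kg, h = 15.0012 m
PE = mgh = (3.0)(13.5)(15.0012) = 607.55 J = 0.1452 kcal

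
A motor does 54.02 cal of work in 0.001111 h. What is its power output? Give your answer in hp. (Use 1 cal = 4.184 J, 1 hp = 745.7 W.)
Convert to SI: W = 226.02 J, t = 3.9996 s
P = W/t = 226.02/3.9996 = 56.5106 W = 0.07578 hp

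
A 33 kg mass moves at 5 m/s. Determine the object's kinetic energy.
KE = ½mv² = ½(33)(5)² = 412.5 J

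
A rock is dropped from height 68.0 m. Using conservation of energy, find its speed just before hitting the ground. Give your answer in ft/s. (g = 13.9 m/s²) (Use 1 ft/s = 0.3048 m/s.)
mgh = ½mv² ⇒ v = √(2gh) = √(2·13.9·68.0) = 43.4787 m/s = 142.6 ft/s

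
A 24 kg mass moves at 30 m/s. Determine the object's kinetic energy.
KE = ½mv² = ½(24)(30)² = 10800.0 J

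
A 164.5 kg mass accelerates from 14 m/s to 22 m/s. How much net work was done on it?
W = ΔKE = ½m(v₂² − v₁²) = ½(164.5)(22² − 14²) = 23688.0 J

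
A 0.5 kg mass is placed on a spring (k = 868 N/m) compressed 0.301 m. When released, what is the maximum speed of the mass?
½kx² = ½mv² ⇒ v = x√(k/m) = (0.301)√(868/0.5) = 12.54 m/s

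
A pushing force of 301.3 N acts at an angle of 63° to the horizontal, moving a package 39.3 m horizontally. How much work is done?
W = F·d·cosθ = (301.3)(39.3)cos(63°) = 5376 J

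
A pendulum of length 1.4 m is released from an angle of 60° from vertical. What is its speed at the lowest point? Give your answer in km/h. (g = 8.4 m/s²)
h = L(1 − cosθ) = 1.4(1 − cos60°) = 0.7 m
v = √(2gh) = √(2·8.4·0.7) = 3.42929 m/s = 12.35 km/h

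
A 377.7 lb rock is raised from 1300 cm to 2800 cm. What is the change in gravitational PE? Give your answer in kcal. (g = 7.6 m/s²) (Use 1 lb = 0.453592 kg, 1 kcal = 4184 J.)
Convert to SI: m = 171.322 kg, Δh = 15.0 m
ΔPE = mgΔh = (171.322)(7.6)(15.0) = 19530.7 J = 4.668 kcal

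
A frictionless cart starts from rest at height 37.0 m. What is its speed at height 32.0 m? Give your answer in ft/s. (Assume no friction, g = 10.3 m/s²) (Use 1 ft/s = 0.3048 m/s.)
mgh₁ = mgh₂ + ½mv² ⇒ v = √(2g(h₁−h₂)) = √(2·10.3·5.0) = 10.1489 m/s = 33.3 ft/s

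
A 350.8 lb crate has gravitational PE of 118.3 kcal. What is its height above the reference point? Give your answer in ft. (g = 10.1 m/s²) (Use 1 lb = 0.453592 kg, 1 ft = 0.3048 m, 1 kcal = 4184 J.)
Convert to SI: m = 159.12 kg, PE = 494967 J
h = PE/(mg) = 494967/(159.12·10.1) = 307.985 m = 1010 ft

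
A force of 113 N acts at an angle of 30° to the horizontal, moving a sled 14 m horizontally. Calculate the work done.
W = F·d·cosθ = (113)(14)cos(30°) = 1370 J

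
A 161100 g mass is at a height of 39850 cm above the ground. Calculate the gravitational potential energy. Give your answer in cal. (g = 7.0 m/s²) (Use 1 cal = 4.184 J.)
Convert to SI: m = 161.1 kg, h = 398.5 m
PE = mgh = (161.1)(7.0)(398.5) = 449388 J = 107400 cal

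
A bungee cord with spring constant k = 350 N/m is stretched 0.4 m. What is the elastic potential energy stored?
PE = ½kx² = ½(350)(0.4)² = 28.0 J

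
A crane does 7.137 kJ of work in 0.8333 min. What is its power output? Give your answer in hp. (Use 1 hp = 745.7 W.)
Convert to SI: W = 7137.0 J, t = 49.998 s
P = W/t = 7137.0/49.998 = 142.746 W = 0.1914 hp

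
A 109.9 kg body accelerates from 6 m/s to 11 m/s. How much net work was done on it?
W = ΔKE = ½m(v₂² − v₁²) = ½(109.9)(11² − 6²) = 4670.75 J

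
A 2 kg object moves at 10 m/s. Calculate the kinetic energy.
KE = ½mv² = ½(2)(10)² = 100.0 J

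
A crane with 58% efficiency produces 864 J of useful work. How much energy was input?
W_in = W_out/η = 864/0.58 = 1490 J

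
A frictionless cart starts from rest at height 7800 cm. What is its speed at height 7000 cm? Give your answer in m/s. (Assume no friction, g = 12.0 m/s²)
Convert to SI: h₁−h₂ = 8.0 m
mgh₁ = mgh₂ + ½mv² ⇒ v = √(2g(h₁−h₂)) = √(2·12.0·8.0) = 13.86 m/s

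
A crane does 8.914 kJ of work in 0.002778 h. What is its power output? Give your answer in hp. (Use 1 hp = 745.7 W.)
Convert to SI: W = 8914.0 J, t = 10.0008 s
P = W/t = 8914.0/10.0008 = 891.329 W = 1.195 hp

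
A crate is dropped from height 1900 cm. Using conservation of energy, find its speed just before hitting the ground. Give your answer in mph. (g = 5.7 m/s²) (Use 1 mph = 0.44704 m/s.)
Convert to SI: h = 19.0 m
mgh = ½mv² ⇒ v = √(2gh) = √(2·5.7·19.0) = 14.7173 m/s = 32.92 mph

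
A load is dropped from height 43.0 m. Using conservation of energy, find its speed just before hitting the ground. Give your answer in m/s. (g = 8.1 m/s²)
mgh = ½mv² ⇒ v = √(2gh) = √(2·8.1·43.0) = 26.39 m/s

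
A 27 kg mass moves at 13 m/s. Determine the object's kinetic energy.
KE = ½mv² = ½(27)(13)² = 2281.5 J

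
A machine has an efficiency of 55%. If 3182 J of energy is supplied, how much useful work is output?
W_out = η·W_in = 0.55·3182 = 1750.1 J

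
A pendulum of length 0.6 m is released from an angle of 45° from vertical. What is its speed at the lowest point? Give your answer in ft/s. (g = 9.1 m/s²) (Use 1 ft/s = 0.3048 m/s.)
h = L(1 − cosθ) = 0.6(1 − cos45°) = 0.175736 m
v = √(2gh) = √(2·9.1·0.175736) = 1.78841 m/s = 5.867 ft/s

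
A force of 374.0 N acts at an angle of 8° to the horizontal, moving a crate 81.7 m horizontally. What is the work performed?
W = F·d·cosθ = (374.0)(81.7)cos(8°) = 30260 J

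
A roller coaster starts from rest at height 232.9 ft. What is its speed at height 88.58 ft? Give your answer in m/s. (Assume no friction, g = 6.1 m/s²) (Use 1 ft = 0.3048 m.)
Convert to SI: h₁−h₂ = 43.9887 m
mgh₁ = mgh₂ + ½mv² ⇒ v = √(2g(h₁−h₂)) = √(2·6.1·43.9887) = 23.17 m/s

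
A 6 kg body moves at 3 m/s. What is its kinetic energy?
KE = ½mv² = ½(6)(3)² = 27.0 J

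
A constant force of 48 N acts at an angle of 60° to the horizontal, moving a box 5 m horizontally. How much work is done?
W = F·d·cosθ = (48)(5)cos(60°) = 120.0 J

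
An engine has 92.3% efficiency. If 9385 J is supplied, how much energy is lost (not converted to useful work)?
W_lost = W_in(1 − η) = 9385·(1 − 0.923) = 722.6 J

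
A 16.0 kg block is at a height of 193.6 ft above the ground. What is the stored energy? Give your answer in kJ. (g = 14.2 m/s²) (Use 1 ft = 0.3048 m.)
Convert to SI: m = 16.0 kg, h = 59.0093 m
PE = mgh = (16.0)(14.2)(59.0093) = 13406.9 J = 13.41 kJ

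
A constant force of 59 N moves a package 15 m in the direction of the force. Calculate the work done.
W = F·d = (59)(15) = 885.0 J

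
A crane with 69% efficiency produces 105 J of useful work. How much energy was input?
W_in = W_out/η = 105/0.69 = 152.2 J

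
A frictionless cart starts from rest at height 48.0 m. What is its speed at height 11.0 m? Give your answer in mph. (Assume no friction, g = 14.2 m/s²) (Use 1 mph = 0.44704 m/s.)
mgh₁ = mgh₂ + ½mv² ⇒ v = √(2g(h₁−h₂)) = √(2·14.2·37.0) = 32.416 m/s = 72.51 mph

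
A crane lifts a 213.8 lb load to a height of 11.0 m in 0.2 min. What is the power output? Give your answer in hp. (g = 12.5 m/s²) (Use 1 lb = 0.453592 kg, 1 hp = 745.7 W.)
Convert to SI: m = 96.978 kg, h = 11.0 m, t = 12.0 s
P = mgh/t = (96.978)(12.5)(11.0)/12.0 = 1111.21 W = 1.49 hp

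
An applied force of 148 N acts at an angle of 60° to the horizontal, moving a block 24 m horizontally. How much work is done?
W = F·d·cosθ = (148)(24)cos(60°) = 1776 J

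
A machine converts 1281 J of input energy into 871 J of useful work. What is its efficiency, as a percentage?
η = W_out/W_in = 871/1281 = 67.99%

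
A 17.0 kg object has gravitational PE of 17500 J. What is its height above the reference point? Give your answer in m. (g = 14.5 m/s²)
h = PE/(mg) = 17500.0/(17.0·14.5) = 70.99 m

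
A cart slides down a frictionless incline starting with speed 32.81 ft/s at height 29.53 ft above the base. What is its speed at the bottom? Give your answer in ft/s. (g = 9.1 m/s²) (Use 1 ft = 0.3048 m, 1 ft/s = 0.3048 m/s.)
Convert to SI: v₀ = 10.0005 m/s, h = 9.00074 m
½mv₀² + mgh = ½mv² ⇒ v = √(v₀² + 2gh) = √(10.0005² + 2·9.1·9.00074) = 16.2426 m/s = 53.29 ft/s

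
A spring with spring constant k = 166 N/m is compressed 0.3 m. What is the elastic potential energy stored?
PE = ½kx² = ½(166)(0.3)² = 7.47 J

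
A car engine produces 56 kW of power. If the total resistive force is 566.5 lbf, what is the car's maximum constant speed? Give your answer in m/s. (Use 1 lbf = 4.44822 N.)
Convert to SI: F = 2519.92 N
P = Fv ⇒ v = P/F = 56000 W/2519.92 N = 22.22 m/s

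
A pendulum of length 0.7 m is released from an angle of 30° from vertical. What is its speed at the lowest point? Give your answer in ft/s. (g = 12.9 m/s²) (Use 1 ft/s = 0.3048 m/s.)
h = L(1 − cosθ) = 0.7(1 − cos30°) = 0.0937822 m
v = √(2gh) = √(2·12.9·0.0937822) = 1.5555 m/s = 5.103 ft/s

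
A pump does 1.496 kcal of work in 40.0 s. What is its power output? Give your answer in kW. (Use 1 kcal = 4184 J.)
Convert to SI: W = 6259.26 J, t = 40.0 s
P = W/t = 6259.26/40.0 = 156.482 W = 0.1565 kW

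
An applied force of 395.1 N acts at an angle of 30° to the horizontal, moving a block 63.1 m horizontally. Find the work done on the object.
W = F·d·cosθ = (395.1)(63.1)cos(30°) = 21590 J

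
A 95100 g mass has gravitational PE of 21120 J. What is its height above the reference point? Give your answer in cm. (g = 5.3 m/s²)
Convert to SI: m = 95.1 kg, PE = 21120.0 J
h = PE/(mg) = 21120.0/(95.1·5.3) = 41.9023 m = 4190 cm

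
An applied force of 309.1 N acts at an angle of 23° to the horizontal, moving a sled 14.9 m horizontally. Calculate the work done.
W = F·d·cosθ = (309.1)(14.9)cos(23°) = 4239 J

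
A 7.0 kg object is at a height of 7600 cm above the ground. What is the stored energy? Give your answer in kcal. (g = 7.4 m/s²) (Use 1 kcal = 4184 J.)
Convert to SI: m = 7.0 kg, h = 76.0 m
PE = mgh = (7.0)(7.4)(76.0) = 3936.8 J = 0.9409 kcal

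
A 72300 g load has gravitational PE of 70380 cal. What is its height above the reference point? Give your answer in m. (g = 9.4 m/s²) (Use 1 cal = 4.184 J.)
Convert to SI: m = 72.3 kg, PE = 294470 J
h = PE/(mg) = 294470/(72.3·9.4) = 433.3 m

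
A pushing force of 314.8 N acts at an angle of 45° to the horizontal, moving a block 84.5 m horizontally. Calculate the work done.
W = F·d·cosθ = (314.8)(84.5)cos(45°) = 18810 J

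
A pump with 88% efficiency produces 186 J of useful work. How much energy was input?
W_in = W_out/η = 186/0.88 = 211.4 J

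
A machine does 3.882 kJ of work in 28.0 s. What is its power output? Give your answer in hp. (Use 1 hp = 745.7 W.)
Convert to SI: W = 3882.0 J, t = 28.0 s
P = W/t = 3882.0/28.0 = 138.643 W = 0.1859 hp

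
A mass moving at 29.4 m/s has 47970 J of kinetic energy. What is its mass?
m = 2·KE/v² = 2·47970/(29.4)² = 111.0 kg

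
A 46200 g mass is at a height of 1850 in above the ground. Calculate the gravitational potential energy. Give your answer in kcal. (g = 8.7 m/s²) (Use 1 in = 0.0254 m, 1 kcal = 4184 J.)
Convert to SI: m = 46.2 kg, h = 46.99 m
PE = mgh = (46.2)(8.7)(46.99) = 18887.2 J = 4.514 kcal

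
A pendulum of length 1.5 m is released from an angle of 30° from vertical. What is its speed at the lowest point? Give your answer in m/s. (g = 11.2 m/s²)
h = L(1 − cosθ) = 1.5(1 − cos30°) = 0.200962 m
v = √(2gh) = √(2·11.2·0.200962) = 2.122 m/s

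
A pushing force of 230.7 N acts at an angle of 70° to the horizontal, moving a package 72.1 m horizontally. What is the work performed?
W = F·d·cosθ = (230.7)(72.1)cos(70°) = 5689 J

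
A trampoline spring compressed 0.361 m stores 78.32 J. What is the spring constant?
k = 2·PE/x² = 2·78.32/(0.361)² = 1202 N/m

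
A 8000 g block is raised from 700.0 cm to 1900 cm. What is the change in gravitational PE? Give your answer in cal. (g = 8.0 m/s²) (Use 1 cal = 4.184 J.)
Convert to SI: m = 8.0 kg, Δh = 12.0 m
ΔPE = mgΔh = (8.0)(8.0)(12.0) = 768.0 J = 183.6 cal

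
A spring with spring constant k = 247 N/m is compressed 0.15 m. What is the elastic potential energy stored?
PE = ½kx² = ½(247)(0.15)² = 2.779 J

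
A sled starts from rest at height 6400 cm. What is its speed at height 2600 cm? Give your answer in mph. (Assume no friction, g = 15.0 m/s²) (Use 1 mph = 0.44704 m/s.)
Convert to SI: h₁−h₂ = 38.0 m
mgh₁ = mgh₂ + ½mv² ⇒ v = √(2g(h₁−h₂)) = √(2·15.0·38.0) = 33.7639 m/s = 75.53 mph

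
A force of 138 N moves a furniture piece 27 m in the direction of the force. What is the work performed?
W = F·d = (138)(27) = 3726 J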